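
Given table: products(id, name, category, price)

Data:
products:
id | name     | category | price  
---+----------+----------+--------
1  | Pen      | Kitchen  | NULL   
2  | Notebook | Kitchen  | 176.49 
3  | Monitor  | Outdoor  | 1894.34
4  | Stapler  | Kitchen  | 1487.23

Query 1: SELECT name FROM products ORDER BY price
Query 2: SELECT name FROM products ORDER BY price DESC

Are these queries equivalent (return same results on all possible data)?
No, not equivalent

Query 1 returns: [('Pen',), ('Notebook',), ('Stapler',), ('Monitor',)]
Query 2 returns: [('Monitor',), ('Stapler',), ('Notebook',), ('Pen',)]

Reason: ASC vs DESC gives opposite ordering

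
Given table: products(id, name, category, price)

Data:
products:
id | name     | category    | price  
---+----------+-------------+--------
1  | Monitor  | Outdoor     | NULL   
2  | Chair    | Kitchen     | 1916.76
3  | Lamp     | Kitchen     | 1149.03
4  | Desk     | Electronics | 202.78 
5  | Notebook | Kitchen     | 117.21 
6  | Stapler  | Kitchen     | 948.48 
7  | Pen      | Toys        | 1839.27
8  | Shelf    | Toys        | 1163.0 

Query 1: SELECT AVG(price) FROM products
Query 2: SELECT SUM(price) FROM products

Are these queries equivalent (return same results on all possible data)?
No, not equivalent

Query 1 returns: [(1048.0757142857142,)]
Query 2 returns: [(7336.53,)]

Reason: AVG vs SUM give different aggregate values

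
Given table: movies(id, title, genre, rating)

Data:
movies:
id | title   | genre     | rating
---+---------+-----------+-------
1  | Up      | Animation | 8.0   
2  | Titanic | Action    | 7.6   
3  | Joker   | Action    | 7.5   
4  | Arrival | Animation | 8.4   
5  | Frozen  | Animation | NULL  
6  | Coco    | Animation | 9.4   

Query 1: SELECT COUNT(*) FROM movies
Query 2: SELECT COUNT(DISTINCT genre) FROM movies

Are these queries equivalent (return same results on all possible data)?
No, not equivalent

Query 1 returns: [(6,)]
Query 2 returns: [(2,)]

Reason: COUNT(*) counts rows, COUNT(DISTINCT genre) counts unique genres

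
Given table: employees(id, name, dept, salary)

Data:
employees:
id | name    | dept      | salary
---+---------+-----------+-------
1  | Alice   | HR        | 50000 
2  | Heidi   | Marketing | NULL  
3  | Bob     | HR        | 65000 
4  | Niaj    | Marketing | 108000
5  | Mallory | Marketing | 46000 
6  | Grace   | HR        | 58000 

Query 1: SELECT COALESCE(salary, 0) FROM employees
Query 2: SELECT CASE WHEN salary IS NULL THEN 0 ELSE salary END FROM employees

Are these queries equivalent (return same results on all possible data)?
Yes, equivalent

Both queries return: [(0,), (46000,), (50000,), (58000,), (65000,), (108000,)]

Reason: COALESCE vs CASE for NULL handling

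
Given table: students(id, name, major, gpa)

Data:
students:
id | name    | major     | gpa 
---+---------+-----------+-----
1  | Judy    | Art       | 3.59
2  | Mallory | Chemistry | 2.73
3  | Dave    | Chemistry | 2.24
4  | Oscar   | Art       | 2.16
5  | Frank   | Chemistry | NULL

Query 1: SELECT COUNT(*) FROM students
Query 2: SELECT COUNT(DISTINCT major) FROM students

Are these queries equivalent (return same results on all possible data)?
No, not equivalent

Query 1 returns: [(5,)]
Query 2 returns: [(2,)]

Reason: COUNT(*) counts rows, COUNT(DISTINCT major) counts unique majors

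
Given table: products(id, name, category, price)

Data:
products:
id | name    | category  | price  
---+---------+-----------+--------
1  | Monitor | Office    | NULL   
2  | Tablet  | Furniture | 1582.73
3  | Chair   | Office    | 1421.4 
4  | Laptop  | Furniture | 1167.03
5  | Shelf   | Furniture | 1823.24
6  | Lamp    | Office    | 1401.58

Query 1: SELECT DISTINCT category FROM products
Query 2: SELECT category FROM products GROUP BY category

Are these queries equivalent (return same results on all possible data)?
Yes, equivalent

Both queries return: [('Furniture',), ('Office',)]

Reason: Both get unique categorys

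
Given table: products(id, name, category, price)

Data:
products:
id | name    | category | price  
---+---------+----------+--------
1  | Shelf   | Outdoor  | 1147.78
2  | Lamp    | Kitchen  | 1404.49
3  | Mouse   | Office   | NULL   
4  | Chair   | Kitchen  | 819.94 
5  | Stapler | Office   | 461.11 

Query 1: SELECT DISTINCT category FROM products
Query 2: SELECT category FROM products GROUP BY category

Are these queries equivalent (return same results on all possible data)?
Yes, equivalent

Both queries return: [('Kitchen',), ('Office',), ('Outdoor',)]

Reason: Both get unique categorys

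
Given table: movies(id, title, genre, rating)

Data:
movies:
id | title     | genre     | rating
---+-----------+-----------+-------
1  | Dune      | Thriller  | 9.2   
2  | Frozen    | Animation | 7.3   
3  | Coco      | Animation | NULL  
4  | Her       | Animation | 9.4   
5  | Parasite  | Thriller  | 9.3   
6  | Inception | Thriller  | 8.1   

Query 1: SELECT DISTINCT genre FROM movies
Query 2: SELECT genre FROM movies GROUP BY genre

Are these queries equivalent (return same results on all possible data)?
Yes, equivalent

Both queries return: [('Animation',), ('Thriller',)]

Reason: Both get unique genres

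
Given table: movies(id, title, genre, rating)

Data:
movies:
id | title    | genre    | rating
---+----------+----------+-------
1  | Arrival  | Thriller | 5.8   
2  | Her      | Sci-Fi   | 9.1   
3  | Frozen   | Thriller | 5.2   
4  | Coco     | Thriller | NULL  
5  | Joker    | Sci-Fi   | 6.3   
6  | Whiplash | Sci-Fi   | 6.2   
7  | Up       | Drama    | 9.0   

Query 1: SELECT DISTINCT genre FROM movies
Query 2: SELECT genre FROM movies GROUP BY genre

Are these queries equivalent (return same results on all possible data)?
Yes, equivalent

Both queries return: [('Drama',), ('Sci-Fi',), ('Thriller',)]

Reason: Both get unique genres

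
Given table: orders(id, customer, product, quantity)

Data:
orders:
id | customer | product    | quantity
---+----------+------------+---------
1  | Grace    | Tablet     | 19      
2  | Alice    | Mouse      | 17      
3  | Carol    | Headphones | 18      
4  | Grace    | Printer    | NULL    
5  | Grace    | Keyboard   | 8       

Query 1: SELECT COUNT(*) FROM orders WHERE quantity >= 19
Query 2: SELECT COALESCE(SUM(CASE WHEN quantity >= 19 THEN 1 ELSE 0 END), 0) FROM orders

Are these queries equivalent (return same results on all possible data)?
Yes, equivalent

Both queries return: [(1,)]

Reason: COUNT with WHERE vs conditional SUM (COALESCE handles empty-table NULL)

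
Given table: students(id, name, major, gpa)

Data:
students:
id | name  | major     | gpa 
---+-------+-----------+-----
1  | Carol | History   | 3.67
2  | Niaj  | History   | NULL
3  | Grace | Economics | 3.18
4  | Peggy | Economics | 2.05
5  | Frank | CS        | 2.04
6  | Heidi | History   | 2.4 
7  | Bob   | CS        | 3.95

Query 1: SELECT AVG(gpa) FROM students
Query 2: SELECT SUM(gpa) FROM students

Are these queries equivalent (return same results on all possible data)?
No, not equivalent

Query 1 returns: [(2.8816666666666664,)]
Query 2 returns: [(17.29,)]

Reason: AVG vs SUM give different aggregate values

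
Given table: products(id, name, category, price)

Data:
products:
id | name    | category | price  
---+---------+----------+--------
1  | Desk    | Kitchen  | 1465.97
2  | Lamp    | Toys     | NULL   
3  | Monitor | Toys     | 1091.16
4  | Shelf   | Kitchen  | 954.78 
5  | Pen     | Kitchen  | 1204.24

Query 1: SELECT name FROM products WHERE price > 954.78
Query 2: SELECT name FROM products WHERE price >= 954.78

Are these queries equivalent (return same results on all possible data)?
No, not equivalent

Query 1 returns: [('Desk',), ('Monitor',), ('Pen',)]
Query 2 returns: [('Desk',), ('Monitor',), ('Shelf',), ('Pen',)]

Reason: > vs >= gives different results when price = 954.78 exists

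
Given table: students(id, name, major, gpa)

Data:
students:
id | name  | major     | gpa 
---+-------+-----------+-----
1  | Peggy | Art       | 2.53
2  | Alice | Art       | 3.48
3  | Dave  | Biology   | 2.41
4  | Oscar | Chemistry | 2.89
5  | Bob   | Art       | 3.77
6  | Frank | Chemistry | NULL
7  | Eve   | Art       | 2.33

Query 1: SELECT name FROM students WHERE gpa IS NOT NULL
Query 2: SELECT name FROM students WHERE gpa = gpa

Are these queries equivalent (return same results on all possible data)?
Yes, equivalent

Both queries return: [('Alice',), ('Bob',), ('Dave',), ('Eve',), ('Oscar',), ('Peggy',)]

Reason: IS NOT NULL vs self-equality (both exclude NULLs)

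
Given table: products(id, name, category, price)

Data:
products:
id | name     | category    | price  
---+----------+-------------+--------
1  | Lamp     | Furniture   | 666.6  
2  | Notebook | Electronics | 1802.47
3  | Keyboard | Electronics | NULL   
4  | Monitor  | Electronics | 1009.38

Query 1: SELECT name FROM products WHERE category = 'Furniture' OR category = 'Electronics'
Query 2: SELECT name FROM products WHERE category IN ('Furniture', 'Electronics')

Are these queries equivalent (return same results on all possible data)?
Yes, equivalent

Both queries return: [('Keyboard',), ('Lamp',), ('Monitor',), ('Notebook',)]

Reason: OR vs IN are equivalent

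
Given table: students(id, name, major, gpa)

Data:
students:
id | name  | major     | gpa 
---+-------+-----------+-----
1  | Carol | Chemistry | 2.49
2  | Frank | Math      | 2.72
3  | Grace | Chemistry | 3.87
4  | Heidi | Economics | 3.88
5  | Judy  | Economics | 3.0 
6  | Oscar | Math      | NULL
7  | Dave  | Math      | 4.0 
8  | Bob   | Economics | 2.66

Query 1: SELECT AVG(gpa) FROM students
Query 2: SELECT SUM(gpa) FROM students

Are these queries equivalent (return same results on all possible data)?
No, not equivalent

Query 1 returns: [(3.2314285714285718,)]
Query 2 returns: [(22.62,)]

Reason: AVG vs SUM give different aggregate values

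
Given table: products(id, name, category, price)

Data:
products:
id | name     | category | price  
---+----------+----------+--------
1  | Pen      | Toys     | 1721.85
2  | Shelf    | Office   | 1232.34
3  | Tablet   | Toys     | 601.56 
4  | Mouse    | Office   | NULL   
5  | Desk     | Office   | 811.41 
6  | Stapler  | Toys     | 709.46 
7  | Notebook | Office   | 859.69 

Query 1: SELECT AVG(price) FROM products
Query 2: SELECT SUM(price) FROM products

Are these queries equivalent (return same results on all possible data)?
No, not equivalent

Query 1 returns: [(989.3849999999999,)]
Query 2 returns: [(5936.3099999999995,)]

Reason: AVG vs SUM give different aggregate values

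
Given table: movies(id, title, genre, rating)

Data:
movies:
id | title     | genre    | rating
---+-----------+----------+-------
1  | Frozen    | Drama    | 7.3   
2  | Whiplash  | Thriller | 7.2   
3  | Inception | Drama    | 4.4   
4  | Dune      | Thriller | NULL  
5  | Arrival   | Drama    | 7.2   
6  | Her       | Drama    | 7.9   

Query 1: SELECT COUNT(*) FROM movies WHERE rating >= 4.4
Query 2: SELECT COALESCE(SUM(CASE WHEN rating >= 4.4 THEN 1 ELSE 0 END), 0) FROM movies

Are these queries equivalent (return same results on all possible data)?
Yes, equivalent

Both queries return: [(5,)]

Reason: COUNT with WHERE vs conditional SUM (COALESCE handles empty-table NULL)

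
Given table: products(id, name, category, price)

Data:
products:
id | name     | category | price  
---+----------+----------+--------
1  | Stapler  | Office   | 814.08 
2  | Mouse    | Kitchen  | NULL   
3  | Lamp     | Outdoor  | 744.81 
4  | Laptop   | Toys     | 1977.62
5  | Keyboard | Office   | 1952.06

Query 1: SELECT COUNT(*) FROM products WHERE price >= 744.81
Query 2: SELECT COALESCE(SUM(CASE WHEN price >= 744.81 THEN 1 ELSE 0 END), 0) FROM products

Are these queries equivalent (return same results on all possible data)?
Yes, equivalent

Both queries return: [(4,)]

Reason: COUNT with WHERE vs conditional SUM (COALESCE handles empty-table NULL)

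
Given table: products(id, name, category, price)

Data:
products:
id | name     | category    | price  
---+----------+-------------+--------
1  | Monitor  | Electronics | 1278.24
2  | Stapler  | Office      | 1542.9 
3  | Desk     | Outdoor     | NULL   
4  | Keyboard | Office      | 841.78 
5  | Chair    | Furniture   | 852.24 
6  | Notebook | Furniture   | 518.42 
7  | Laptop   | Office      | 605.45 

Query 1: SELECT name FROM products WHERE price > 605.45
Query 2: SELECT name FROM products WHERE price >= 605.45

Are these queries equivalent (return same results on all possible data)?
No, not equivalent

Query 1 returns: [('Monitor',), ('Stapler',), ('Keyboard',), ('Chair',)]
Query 2 returns: [('Monitor',), ('Stapler',), ('Keyboard',), ('Chair',), ('Laptop',)]

Reason: > vs >= gives different results when price = 605.45 exists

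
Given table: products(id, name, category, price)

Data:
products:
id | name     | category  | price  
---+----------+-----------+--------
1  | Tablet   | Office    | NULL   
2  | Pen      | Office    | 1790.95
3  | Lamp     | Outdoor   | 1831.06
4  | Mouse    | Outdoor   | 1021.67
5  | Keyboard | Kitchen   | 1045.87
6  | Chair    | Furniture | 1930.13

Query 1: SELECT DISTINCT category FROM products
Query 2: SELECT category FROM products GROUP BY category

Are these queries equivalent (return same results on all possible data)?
Yes, equivalent

Both queries return: [('Furniture',), ('Kitchen',), ('Office',), ('Outdoor',)]

Reason: Both get unique categorys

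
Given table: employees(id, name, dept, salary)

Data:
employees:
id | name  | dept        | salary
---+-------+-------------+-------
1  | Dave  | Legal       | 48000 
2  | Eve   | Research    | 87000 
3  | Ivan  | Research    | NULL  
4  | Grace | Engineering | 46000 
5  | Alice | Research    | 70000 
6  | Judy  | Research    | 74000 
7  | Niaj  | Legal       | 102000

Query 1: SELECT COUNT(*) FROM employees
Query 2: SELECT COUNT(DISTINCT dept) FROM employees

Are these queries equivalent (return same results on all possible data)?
No, not equivalent

Query 1 returns: [(7,)]
Query 2 returns: [(3,)]

Reason: COUNT(*) counts rows, COUNT(DISTINCT dept) counts unique depts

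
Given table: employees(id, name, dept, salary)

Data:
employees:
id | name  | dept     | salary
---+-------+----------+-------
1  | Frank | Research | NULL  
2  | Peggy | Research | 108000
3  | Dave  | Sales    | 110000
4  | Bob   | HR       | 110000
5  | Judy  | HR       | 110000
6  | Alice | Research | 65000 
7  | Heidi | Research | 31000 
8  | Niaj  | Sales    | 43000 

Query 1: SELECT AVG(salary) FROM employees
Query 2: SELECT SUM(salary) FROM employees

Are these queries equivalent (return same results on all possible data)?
No, not equivalent

Query 1 returns: [(82428.57142857143,)]
Query 2 returns: [(577000,)]

Reason: AVG vs SUM give different aggregate values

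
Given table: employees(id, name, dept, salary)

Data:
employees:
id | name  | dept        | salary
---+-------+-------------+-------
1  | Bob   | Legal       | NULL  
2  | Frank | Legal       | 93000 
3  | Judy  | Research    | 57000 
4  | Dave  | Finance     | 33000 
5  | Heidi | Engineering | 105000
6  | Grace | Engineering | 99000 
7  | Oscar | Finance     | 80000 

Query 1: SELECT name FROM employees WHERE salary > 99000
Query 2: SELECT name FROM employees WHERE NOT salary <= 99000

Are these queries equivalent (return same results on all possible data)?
Yes, equivalent

Both queries return: [('Heidi',)]

Reason: Both filter salary > 99000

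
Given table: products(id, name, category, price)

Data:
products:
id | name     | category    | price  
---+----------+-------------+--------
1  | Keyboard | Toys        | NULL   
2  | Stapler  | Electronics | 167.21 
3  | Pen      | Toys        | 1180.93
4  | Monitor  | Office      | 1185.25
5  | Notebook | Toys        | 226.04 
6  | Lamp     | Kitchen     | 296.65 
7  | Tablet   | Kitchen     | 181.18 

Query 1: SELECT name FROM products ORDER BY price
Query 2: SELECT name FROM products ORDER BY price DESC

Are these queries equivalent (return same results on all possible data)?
No, not equivalent

Query 1 returns: [('Keyboard',), ('Stapler',), ('Tablet',), ('Notebook',), ('Lamp',), ('Pen',), ('Monitor',)]
Query 2 returns: [('Monitor',), ('Pen',), ('Lamp',), ('Notebook',), ('Tablet',), ('Stapler',), ('Keyboard',)]

Reason: ASC vs DESC gives opposite ordering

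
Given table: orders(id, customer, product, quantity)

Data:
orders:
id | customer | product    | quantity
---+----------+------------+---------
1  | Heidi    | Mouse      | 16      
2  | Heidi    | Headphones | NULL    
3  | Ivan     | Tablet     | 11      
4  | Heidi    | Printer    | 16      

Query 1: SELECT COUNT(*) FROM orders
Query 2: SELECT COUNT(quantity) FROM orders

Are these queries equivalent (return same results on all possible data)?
No, not equivalent

Query 1 returns: [(4,)]
Query 2 returns: [(3,)]

Reason: COUNT(*) includes NULLs, COUNT(column) excludes them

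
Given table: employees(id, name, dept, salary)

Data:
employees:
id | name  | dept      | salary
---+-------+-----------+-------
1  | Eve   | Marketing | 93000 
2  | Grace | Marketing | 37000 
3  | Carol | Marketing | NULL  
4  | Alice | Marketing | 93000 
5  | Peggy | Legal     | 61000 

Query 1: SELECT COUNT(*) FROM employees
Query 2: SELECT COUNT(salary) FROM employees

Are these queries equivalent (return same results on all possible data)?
No, not equivalent

Query 1 returns: [(5,)]
Query 2 returns: [(4,)]

Reason: COUNT(*) includes NULLs, COUNT(column) excludes them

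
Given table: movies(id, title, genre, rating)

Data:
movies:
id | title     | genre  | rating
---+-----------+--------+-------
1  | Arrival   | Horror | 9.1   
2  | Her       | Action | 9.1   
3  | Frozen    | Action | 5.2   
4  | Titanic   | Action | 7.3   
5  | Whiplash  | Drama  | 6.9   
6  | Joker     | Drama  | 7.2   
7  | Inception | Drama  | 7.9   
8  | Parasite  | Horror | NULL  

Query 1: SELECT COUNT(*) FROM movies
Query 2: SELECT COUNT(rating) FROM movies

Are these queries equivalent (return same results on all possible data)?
No, not equivalent

Query 1 returns: [(8,)]
Query 2 returns: [(7,)]

Reason: COUNT(*) includes NULLs, COUNT(column) excludes them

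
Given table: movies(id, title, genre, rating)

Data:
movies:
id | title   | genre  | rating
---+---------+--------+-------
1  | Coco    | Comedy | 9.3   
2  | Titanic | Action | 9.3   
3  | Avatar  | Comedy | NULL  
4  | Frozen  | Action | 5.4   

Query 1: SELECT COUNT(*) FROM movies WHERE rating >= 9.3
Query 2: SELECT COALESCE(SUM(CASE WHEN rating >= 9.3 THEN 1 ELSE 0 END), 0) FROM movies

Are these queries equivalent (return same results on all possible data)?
Yes, equivalent

Both queries return: [(2,)]

Reason: COUNT with WHERE vs conditional SUM (COALESCE handles empty-table NULL)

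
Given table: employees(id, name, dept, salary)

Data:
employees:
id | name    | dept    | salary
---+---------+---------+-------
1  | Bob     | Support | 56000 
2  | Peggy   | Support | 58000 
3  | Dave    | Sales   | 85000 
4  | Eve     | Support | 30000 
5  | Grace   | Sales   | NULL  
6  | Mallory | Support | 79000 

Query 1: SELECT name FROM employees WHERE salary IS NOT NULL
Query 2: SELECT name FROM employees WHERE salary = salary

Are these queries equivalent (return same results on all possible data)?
Yes, equivalent

Both queries return: [('Bob',), ('Dave',), ('Eve',), ('Mallory',), ('Peggy',)]

Reason: IS NOT NULL vs self-equality (both exclude NULLs)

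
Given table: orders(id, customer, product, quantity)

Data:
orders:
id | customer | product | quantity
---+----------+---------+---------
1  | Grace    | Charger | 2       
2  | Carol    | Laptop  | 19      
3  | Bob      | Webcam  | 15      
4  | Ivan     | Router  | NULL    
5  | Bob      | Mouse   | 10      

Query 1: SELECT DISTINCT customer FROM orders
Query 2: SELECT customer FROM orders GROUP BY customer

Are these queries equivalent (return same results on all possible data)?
Yes, equivalent

Both queries return: [('Bob',), ('Carol',), ('Grace',), ('Ivan',)]

Reason: Both get unique customers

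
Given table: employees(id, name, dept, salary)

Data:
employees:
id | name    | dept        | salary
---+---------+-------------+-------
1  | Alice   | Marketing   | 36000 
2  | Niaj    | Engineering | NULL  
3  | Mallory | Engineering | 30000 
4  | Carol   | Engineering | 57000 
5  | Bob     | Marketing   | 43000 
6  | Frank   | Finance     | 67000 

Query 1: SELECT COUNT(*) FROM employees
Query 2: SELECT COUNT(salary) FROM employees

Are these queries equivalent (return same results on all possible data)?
No, not equivalent

Query 1 returns: [(6,)]
Query 2 returns: [(5,)]

Reason: COUNT(*) includes NULLs, COUNT(column) excludes them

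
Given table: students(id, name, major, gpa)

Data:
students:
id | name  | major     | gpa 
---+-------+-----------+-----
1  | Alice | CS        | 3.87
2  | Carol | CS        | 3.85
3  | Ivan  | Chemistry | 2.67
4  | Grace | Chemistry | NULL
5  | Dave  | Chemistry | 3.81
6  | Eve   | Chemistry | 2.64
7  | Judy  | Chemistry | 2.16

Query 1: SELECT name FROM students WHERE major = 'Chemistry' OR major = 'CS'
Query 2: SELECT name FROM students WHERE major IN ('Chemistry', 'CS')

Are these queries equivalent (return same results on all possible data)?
Yes, equivalent

Both queries return: [('Alice',), ('Carol',), ('Dave',), ('Eve',), ('Grace',), ('Ivan',), ('Judy',)]

Reason: OR vs IN are equivalent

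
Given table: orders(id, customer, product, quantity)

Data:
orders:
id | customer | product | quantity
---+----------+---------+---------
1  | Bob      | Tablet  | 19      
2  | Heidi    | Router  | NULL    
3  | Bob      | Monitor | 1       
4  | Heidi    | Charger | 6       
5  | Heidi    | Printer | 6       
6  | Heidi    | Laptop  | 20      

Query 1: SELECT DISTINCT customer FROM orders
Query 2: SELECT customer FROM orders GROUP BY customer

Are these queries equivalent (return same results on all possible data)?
Yes, equivalent

Both queries return: [('Bob',), ('Heidi',)]

Reason: Both get unique customers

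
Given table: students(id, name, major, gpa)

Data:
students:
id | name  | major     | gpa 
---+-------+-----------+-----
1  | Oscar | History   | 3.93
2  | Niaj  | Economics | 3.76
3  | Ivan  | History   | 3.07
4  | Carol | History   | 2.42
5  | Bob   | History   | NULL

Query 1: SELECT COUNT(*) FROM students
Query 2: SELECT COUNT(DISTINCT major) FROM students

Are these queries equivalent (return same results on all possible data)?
No, not equivalent

Query 1 returns: [(5,)]
Query 2 returns: [(2,)]

Reason: COUNT(*) counts rows, COUNT(DISTINCT major) counts unique majors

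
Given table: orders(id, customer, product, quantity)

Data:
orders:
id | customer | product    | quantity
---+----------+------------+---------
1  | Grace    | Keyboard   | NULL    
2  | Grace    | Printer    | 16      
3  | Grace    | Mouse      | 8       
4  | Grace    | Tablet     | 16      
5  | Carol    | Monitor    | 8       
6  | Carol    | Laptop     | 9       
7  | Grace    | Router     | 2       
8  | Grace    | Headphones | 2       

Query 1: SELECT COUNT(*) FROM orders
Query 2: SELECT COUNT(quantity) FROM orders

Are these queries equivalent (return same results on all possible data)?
No, not equivalent

Query 1 returns: [(8,)]
Query 2 returns: [(7,)]

Reason: COUNT(*) includes NULLs, COUNT(column) excludes them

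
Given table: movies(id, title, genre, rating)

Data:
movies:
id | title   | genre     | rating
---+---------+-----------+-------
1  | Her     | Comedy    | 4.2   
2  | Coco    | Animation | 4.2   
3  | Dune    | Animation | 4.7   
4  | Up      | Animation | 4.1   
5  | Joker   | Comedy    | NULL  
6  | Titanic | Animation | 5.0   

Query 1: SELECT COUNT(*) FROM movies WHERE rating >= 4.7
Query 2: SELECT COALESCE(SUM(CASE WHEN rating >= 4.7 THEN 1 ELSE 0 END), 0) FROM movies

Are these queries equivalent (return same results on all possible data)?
Yes, equivalent

Both queries return: [(2,)]

Reason: COUNT with WHERE vs conditional SUM (COALESCE handles empty-table NULL)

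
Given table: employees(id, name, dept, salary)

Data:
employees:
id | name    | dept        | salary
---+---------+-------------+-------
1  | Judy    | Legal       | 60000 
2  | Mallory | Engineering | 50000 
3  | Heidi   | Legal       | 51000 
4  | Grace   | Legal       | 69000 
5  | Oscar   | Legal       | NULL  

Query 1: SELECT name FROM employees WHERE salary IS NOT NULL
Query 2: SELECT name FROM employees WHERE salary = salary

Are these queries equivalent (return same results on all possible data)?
Yes, equivalent

Both queries return: [('Grace',), ('Heidi',), ('Judy',), ('Mallory',)]

Reason: IS NOT NULL vs self-equality (both exclude NULLs)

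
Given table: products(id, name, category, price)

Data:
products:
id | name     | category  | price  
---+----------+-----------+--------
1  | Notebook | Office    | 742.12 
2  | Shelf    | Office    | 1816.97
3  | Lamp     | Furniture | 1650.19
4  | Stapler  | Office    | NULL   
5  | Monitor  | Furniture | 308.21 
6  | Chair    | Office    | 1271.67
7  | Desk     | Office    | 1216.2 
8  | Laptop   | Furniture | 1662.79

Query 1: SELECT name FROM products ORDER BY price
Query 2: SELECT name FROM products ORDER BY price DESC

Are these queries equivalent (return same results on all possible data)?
No, not equivalent

Query 1 returns: [('Stapler',), ('Monitor',), ('Notebook',), ('Desk',), ('Chair',), ('Lamp',), ('Laptop',), ('Shelf',)]
Query 2 returns: [('Shelf',), ('Laptop',), ('Lamp',), ('Chair',), ('Desk',), ('Notebook',), ('Monitor',), ('Stapler',)]

Reason: ASC vs DESC gives opposite ordering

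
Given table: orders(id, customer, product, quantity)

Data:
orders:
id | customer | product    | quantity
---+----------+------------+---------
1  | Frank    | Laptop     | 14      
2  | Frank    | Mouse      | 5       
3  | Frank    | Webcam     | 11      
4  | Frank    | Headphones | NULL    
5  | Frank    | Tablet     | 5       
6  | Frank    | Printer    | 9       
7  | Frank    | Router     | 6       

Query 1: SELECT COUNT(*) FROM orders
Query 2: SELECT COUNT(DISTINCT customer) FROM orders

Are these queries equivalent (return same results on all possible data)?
No, not equivalent

Query 1 returns: [(7,)]
Query 2 returns: [(1,)]

Reason: COUNT(*) counts rows, COUNT(DISTINCT customer) counts unique customers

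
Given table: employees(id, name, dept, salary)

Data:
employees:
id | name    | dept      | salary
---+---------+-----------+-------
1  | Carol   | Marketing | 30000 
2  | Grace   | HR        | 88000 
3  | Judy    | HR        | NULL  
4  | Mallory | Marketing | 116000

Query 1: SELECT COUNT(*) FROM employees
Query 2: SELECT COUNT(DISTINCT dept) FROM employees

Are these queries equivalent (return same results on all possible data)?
No, not equivalent

Query 1 returns: [(4,)]
Query 2 returns: [(2,)]

Reason: COUNT(*) counts rows, COUNT(DISTINCT dept) counts unique depts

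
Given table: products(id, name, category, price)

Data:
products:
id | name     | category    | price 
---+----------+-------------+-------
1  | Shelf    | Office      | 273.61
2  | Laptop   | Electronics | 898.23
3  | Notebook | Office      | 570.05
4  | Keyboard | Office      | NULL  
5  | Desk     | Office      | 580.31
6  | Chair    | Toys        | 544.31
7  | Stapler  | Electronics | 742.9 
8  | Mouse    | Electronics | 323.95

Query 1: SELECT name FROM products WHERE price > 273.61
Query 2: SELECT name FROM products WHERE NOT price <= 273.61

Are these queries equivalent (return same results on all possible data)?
Yes, equivalent

Both queries return: [('Chair',), ('Desk',), ('Laptop',), ('Mouse',), ('Notebook',), ('Stapler',)]

Reason: Both filter price > 273.61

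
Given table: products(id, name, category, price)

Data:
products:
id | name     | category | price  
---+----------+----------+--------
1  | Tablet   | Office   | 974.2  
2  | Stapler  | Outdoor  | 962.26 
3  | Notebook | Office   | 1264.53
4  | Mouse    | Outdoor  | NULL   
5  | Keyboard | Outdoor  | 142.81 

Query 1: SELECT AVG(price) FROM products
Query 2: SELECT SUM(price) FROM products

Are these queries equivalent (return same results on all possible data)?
No, not equivalent

Query 1 returns: [(835.95,)]
Query 2 returns: [(3343.8,)]

Reason: AVG vs SUM give different aggregate values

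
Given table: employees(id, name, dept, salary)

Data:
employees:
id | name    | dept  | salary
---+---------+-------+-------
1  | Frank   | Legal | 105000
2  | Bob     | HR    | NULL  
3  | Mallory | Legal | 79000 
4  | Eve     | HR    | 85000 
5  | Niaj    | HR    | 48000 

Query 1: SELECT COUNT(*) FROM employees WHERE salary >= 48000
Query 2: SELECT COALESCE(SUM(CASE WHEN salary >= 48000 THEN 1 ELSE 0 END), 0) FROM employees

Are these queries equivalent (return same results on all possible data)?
Yes, equivalent

Both queries return: [(4,)]

Reason: COUNT with WHERE vs conditional SUM (COALESCE handles empty-table NULL)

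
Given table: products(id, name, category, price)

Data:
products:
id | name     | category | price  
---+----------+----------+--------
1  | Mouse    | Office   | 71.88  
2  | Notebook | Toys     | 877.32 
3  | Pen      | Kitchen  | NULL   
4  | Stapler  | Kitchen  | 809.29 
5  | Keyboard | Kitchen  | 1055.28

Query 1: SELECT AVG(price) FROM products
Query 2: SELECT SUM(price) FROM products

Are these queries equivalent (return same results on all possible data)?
No, not equivalent

Query 1 returns: [(703.4425,)]
Query 2 returns: [(2813.77,)]

Reason: AVG vs SUM give different aggregate values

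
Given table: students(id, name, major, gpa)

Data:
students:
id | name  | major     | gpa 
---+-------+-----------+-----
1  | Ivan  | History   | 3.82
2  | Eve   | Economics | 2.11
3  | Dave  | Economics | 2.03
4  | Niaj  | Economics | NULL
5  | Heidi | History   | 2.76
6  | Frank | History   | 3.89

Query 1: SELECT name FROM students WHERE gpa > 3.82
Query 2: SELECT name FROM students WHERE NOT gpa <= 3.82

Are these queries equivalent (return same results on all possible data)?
Yes, equivalent

Both queries return: [('Frank',)]

Reason: Both filter gpa > 3.82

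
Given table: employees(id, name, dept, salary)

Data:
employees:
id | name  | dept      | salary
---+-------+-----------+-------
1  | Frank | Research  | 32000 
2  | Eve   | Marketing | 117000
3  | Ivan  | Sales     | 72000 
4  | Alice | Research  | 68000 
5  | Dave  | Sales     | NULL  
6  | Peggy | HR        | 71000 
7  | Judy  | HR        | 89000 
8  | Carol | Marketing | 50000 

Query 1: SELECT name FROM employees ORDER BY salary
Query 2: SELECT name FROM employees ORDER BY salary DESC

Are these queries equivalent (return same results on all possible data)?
No, not equivalent

Query 1 returns: [('Dave',), ('Frank',), ('Carol',), ('Alice',), ('Peggy',), ('Ivan',), ('Judy',), ('Eve',)]
Query 2 returns: [('Eve',), ('Judy',), ('Ivan',), ('Peggy',), ('Alice',), ('Carol',), ('Frank',), ('Dave',)]

Reason: ASC vs DESC gives opposite ordering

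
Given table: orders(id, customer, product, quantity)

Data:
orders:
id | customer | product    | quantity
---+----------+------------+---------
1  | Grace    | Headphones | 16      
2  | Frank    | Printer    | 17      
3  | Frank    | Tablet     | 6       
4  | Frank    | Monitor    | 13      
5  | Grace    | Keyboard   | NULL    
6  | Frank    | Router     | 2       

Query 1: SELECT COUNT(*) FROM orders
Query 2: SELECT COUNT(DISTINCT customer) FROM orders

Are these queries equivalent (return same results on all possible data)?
No, not equivalent

Query 1 returns: [(6,)]
Query 2 returns: [(2,)]

Reason: COUNT(*) counts rows, COUNT(DISTINCT customer) counts unique customers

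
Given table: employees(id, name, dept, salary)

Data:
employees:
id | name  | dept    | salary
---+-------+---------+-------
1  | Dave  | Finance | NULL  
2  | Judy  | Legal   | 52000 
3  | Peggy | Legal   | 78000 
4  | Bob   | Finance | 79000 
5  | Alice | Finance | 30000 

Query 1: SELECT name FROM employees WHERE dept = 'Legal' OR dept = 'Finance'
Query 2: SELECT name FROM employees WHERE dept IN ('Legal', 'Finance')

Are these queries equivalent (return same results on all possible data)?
Yes, equivalent

Both queries return: [('Alice',), ('Bob',), ('Dave',), ('Judy',), ('Peggy',)]

Reason: OR vs IN are equivalent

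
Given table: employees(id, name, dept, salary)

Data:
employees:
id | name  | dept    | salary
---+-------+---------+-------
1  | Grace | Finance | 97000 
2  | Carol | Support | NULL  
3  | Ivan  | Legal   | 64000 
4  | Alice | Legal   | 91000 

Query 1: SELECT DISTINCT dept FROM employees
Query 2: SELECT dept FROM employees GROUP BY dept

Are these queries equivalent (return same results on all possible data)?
Yes, equivalent

Both queries return: [('Finance',), ('Legal',), ('Support',)]

Reason: Both get unique depts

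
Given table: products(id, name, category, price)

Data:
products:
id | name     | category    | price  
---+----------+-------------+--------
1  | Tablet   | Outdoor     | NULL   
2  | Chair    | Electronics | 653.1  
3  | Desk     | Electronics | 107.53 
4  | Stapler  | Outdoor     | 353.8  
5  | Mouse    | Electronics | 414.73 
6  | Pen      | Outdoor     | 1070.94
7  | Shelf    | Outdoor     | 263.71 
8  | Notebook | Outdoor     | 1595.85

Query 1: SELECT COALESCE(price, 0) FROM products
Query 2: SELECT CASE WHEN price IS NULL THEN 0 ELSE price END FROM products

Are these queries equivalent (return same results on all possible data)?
Yes, equivalent

Both queries return: [(0,), (107.53,), (263.71,), (353.8,), (414.73,), (653.1,), (1070.94,), (1595.85,)]

Reason: COALESCE vs CASE for NULL handling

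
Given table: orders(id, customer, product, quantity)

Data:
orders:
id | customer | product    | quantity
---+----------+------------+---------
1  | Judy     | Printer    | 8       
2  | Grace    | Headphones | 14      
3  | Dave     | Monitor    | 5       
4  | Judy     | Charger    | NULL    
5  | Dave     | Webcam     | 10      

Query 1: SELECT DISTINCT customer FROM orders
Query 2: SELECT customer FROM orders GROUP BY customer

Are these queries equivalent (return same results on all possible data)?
Yes, equivalent

Both queries return: [('Dave',), ('Grace',), ('Judy',)]

Reason: Both get unique customers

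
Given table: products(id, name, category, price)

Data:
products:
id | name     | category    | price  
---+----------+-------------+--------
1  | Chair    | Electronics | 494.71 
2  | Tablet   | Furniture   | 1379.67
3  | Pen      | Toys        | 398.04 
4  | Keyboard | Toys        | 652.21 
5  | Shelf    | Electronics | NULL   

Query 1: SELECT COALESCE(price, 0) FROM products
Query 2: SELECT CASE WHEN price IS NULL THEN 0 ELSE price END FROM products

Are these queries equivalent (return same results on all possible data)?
Yes, equivalent

Both queries return: [(0,), (398.04,), (494.71,), (652.21,), (1379.67,)]

Reason: COALESCE vs CASE for NULL handling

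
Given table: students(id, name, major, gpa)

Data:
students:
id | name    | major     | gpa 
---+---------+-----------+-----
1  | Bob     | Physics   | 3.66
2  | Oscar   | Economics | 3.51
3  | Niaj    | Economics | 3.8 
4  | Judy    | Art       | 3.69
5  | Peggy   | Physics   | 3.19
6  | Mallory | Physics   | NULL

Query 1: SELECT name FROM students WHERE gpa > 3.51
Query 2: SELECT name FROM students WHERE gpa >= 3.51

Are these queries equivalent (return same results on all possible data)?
No, not equivalent

Query 1 returns: [('Bob',), ('Niaj',), ('Judy',)]
Query 2 returns: [('Bob',), ('Oscar',), ('Niaj',), ('Judy',)]

Reason: > vs >= gives different results when gpa = 3.51 exists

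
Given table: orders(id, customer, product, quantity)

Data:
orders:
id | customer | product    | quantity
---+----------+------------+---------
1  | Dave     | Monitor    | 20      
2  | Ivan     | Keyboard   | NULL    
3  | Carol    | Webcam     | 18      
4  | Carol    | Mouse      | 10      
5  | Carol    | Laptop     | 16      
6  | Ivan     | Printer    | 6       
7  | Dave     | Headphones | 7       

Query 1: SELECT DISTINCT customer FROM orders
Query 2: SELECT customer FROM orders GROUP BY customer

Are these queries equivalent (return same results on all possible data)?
Yes, equivalent

Both queries return: [('Carol',), ('Dave',), ('Ivan',)]

Reason: Both get unique customers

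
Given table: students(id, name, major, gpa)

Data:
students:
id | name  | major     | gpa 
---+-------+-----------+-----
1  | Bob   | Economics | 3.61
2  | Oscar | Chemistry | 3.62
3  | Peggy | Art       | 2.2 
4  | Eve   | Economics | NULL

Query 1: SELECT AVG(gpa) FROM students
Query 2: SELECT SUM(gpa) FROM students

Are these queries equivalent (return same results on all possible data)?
No, not equivalent

Query 1 returns: [(3.143333333333333,)]
Query 2 returns: [(9.43,)]

Reason: AVG vs SUM give different aggregate values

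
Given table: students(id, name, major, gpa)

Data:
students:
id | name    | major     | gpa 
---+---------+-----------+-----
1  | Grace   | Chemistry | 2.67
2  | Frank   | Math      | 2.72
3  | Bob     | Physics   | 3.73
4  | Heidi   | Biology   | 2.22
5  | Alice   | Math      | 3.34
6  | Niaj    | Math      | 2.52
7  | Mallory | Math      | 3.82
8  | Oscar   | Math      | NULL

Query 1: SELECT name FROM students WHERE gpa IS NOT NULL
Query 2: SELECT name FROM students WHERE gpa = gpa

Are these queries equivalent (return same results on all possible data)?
Yes, equivalent

Both queries return: [('Alice',), ('Bob',), ('Frank',), ('Grace',), ('Heidi',), ('Mallory',), ('Niaj',)]

Reason: IS NOT NULL vs self-equality (both exclude NULLs)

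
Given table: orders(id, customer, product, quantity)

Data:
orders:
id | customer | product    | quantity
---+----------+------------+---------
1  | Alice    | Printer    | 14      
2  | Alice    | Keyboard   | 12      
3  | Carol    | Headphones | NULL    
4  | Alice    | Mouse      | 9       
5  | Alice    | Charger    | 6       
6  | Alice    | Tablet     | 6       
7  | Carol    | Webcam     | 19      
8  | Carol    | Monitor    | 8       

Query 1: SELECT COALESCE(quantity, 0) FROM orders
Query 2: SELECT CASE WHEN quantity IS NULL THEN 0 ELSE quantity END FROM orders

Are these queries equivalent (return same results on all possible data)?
Yes, equivalent

Both queries return: [(0,), (6,), (6,), (8,), (9,), (12,), (14,), (19,)]

Reason: COALESCE vs CASE for NULL handling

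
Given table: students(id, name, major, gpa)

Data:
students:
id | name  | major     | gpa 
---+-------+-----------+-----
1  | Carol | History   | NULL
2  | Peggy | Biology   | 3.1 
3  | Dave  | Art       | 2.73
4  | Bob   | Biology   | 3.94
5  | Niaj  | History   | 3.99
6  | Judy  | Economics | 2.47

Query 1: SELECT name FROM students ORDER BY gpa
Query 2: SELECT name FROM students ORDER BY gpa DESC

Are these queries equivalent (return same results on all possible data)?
No, not equivalent

Query 1 returns: [('Carol',), ('Judy',), ('Dave',), ('Peggy',), ('Bob',), ('Niaj',)]
Query 2 returns: [('Niaj',), ('Bob',), ('Peggy',), ('Dave',), ('Judy',), ('Carol',)]

Reason: ASC vs DESC gives opposite ordering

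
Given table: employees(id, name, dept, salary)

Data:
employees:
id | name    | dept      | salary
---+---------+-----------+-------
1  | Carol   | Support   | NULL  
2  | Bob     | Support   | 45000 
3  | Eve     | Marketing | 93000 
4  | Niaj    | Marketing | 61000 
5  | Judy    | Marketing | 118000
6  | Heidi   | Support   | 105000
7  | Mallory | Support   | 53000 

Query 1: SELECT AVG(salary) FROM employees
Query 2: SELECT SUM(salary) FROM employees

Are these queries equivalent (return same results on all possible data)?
No, not equivalent

Query 1 returns: [(79166.66666666667,)]
Query 2 returns: [(475000,)]

Reason: AVG vs SUM give different aggregate values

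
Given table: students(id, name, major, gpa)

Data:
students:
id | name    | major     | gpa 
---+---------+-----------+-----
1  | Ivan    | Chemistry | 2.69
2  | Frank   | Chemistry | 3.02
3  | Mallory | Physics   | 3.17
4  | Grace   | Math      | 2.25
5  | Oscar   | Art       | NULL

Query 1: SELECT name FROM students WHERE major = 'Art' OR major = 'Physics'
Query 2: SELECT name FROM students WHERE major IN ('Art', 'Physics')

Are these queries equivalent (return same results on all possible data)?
Yes, equivalent

Both queries return: [('Mallory',), ('Oscar',)]

Reason: OR vs IN are equivalent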